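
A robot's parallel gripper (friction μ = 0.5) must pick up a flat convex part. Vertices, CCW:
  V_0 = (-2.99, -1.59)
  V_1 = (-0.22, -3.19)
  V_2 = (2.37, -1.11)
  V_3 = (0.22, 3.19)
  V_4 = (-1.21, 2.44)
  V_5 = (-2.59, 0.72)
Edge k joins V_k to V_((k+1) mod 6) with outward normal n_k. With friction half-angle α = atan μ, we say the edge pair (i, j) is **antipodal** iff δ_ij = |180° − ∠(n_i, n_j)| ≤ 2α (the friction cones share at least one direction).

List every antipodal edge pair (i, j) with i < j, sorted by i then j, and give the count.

count = 5; pairs: (0,2), (1,3), (1,4), (1,5), (2,5)

α = atan 0.5 = 26.57°;  2α = 53.13°
n_0 = (-0.5002, -0.8659)
n_1 = (+0.6262, -0.7797)
n_2 = (+0.8944, +0.4472)
n_3 = (-0.4645, +0.8856)
n_4 = (-0.7800, +0.6258)
n_5 = (-0.9853, +0.1706)
  (0,1): δ = 111.22°  ·
  (0,2): δ = 33.42°  ✓
  (0,3): δ = 57.69°  ·
  (0,4): δ = 81.27°  ·
  (0,5): δ = 110.19°  ·
  (1,2): δ = 102.20°  ·
  (1,3): δ = 11.09°  ✓
  (1,4): δ = 12.49°  ✓
  (1,5): δ = 41.41°  ✓
  (2,3): δ = 88.89°  ·
  (2,4): δ = 65.31°  ·
  (2,5): δ = 36.39°  ✓
  (3,4): δ = 156.42°  ·
  (3,5): δ = 127.50°  ·
  (4,5): δ = 151.08°  ·
antipodal pairs: 5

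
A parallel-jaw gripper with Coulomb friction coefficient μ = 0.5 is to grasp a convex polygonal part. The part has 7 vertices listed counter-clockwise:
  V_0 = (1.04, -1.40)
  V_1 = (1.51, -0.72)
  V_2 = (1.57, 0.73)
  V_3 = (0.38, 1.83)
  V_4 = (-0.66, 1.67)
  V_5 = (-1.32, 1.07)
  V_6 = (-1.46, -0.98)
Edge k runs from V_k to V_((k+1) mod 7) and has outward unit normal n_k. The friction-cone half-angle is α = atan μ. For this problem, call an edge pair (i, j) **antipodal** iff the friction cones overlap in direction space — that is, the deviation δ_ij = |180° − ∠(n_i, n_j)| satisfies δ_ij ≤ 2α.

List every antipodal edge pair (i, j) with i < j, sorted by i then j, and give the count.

count = 9; pairs: (0,3), (0,4), (0,5), (1,4), (1,5), (2,5), (2,6), (3,6), (4,6)

α = atan 0.5 = 26.57°;  2α = 53.13°
n_0 = (+0.8226, -0.5686)
n_1 = (+0.9991, -0.0413)
n_2 = (+0.6788, +0.7343)
n_3 = (-0.1521, +0.9884)
n_4 = (-0.6727, +0.7399)
n_5 = (-0.9977, +0.0681)
n_6 = (-0.1657, -0.9862)
  (0,1): δ = 147.72°  ·
  (0,2): δ = 98.10°  ·
  (0,3): δ = 46.60°  ✓
  (0,4): δ = 13.07°  ✓
  (0,5): δ = 30.74°  ✓
  (0,6): δ = 115.11°  ·
  (1,2): δ = 130.38°  ·
  (1,3): δ = 78.88°  ·
  (1,4): δ = 45.36°  ✓
  (1,5): δ = 1.54°  ✓
  (1,6): δ = 82.83°  ·
  (2,3): δ = 128.50°  ·
  (2,4): δ = 94.98°  ·
  (2,5): δ = 51.16°  ✓
  (2,6): δ = 33.21°  ✓
  (3,4): δ = 146.47°  ·
  (3,5): δ = 102.65°  ·
  (3,6): δ = 18.28°  ✓
  (4,5): δ = 136.18°  ·
  (4,6): δ = 51.81°  ✓
  (5,6): δ = 95.63°  ·
antipodal pairs: 9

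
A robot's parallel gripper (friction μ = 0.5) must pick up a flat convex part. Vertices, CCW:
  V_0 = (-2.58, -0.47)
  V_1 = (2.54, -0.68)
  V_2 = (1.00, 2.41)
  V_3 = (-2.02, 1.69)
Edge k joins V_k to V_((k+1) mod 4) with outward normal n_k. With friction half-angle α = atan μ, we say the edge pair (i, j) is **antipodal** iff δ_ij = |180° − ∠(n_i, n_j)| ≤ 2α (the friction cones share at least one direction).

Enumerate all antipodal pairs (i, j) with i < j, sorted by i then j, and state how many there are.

α = atan 0.5 = 26.57°;  2α = 53.13°
n_0 = (-0.0410, -0.9992)
n_1 = (+0.8950, +0.4461)
n_2 = (-0.2319, +0.9727)
n_3 = (-0.9680, +0.2510)
  (0,1): δ = 61.16°  ·
  (0,2): δ = 15.76°  ✓
  (0,3): δ = 77.81°  ·
  (1,2): δ = 103.08°  ·
  (1,3): δ = 41.03°  ✓
  (2,3): δ = 117.94°  ·
antipodal pairs: 2

count = 2; pairs: (0,2), (1,3)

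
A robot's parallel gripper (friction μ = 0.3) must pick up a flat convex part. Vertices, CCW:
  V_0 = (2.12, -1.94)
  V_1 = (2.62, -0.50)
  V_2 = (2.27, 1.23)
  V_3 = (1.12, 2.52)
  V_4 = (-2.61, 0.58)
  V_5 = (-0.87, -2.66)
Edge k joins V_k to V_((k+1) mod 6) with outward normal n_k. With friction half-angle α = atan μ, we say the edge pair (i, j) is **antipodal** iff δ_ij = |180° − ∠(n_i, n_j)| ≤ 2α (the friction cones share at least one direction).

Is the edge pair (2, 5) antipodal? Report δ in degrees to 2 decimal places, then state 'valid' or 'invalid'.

α = atan 0.3 = 16.70°;  2α = 33.40°
edge 2: e_2 = (-1.15, +1.29);  n_2 = (+0.7465, +0.6654)
edge 5: e_5 = (+2.99, +0.72);  n_5 = (+0.2341, -0.9722)
∠(n_2, n_5) = 118.18°
δ = |180° − 118.18°| = 61.82°
61.82° > 2α = 33.40°  →  invalid

δ = 61.82°, invalid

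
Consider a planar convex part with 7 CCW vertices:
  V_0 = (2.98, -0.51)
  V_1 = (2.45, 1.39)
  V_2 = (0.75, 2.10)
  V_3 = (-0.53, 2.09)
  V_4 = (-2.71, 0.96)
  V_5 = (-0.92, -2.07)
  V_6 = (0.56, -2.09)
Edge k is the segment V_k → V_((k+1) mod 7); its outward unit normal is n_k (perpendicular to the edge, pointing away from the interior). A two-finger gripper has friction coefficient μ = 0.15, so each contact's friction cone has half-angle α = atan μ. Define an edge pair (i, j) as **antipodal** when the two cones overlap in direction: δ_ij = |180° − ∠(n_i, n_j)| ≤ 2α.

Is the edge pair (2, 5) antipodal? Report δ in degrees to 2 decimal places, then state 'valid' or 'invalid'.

α = atan 0.15 = 8.53°;  2α = 17.06°
edge 2: e_2 = (-1.28, -0.01);  n_2 = (-0.0078, +1.0000)
edge 5: e_5 = (+1.48, -0.02);  n_5 = (-0.0135, -0.9999)
∠(n_2, n_5) = 178.78°
δ = |180° − 178.78°| = 1.22°
1.22° ≤ 2α = 17.06°  →  valid

δ = 1.22°, valid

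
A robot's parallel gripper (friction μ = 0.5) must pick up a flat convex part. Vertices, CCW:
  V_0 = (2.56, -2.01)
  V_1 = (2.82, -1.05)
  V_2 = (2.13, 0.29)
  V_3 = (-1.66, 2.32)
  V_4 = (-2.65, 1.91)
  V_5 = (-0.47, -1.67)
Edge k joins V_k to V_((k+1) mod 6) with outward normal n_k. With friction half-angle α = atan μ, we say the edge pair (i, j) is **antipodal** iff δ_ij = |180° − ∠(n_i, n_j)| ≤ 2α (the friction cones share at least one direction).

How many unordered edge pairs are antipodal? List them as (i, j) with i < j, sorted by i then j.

count = 6; pairs: (0,3), (0,4), (1,4), (2,4), (2,5), (3,5)

α = atan 0.5 = 26.57°;  2α = 53.13°
n_0 = (+0.9652, -0.2614)
n_1 = (+0.8891, +0.4578)
n_2 = (+0.4722, +0.8815)
n_3 = (-0.3826, +0.9239)
n_4 = (-0.8541, -0.5201)
n_5 = (-0.1115, -0.9938)
  (0,1): δ = 137.60°  ·
  (0,2): δ = 103.02°  ·
  (0,3): δ = 52.35°  ✓
  (0,4): δ = 46.49°  ✓
  (0,5): δ = 98.75°  ·
  (1,2): δ = 145.42°  ·
  (1,3): δ = 94.75°  ·
  (1,4): δ = 4.09°  ✓
  (1,5): δ = 56.35°  ·
  (2,3): δ = 129.33°  ·
  (2,4): δ = 30.49°  ✓
  (2,5): δ = 21.77°  ✓
  (3,4): δ = 81.16°  ·
  (3,5): δ = 28.90°  ✓
  (4,5): δ = 127.74°  ·
antipodal pairs: 6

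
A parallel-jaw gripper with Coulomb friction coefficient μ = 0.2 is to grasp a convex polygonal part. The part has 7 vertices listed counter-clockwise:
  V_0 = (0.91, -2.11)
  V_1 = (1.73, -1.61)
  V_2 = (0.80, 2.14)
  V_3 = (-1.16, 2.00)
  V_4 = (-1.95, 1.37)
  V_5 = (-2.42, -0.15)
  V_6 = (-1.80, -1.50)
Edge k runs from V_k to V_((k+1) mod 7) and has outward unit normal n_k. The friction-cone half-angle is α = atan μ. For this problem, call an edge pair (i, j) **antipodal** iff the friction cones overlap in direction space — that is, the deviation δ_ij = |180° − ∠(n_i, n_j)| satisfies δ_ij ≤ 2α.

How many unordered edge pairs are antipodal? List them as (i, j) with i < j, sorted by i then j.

α = atan 0.2 = 11.31°;  2α = 22.62°
n_0 = (+0.5206, -0.8538)
n_1 = (+0.9706, +0.2407)
n_2 = (-0.0712, +0.9975)
n_3 = (-0.6235, +0.7818)
n_4 = (-0.9554, +0.2954)
n_5 = (-0.9087, -0.4173)
n_6 = (-0.2196, -0.9756)
  (0,1): δ = 107.44°  ·
  (0,2): δ = 27.29°  ·
  (0,3): δ = 7.20°  ✓
  (0,4): δ = 41.44°  ·
  (0,5): δ = 83.29°  ·
  (0,6): δ = 135.94°  ·
  (1,2): δ = 99.84°  ·
  (1,3): δ = 65.36°  ·
  (1,4): δ = 31.11°  ·
  (1,5): δ = 10.74°  ✓
  (1,6): δ = 63.39°  ·
  (2,3): δ = 145.51°  ·
  (2,4): δ = 111.27°  ·
  (2,5): δ = 69.42°  ·
  (2,6): δ = 16.77°  ✓
  (3,4): δ = 145.75°  ·
  (3,5): δ = 103.90°  ·
  (3,6): δ = 51.26°  ·
  (4,5): δ = 138.15°  ·
  (4,6): δ = 85.50°  ·
  (5,6): δ = 127.35°  ·
antipodal pairs: 3

count = 3; pairs: (0,3), (1,5), (2,6)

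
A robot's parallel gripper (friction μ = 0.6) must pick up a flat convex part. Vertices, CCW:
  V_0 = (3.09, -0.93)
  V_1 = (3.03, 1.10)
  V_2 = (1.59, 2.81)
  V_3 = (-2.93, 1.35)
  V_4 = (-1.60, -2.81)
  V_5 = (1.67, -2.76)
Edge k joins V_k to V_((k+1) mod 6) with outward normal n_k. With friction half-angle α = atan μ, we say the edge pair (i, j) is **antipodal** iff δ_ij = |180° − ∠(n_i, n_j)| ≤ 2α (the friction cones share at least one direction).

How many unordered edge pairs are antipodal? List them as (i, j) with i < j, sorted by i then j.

α = atan 0.6 = 30.96°;  2α = 61.93°
n_0 = (+0.9996, +0.0295)
n_1 = (+0.7649, +0.6441)
n_2 = (-0.3074, +0.9516)
n_3 = (-0.9525, -0.3045)
n_4 = (+0.0153, -0.9999)
n_5 = (+0.7900, -0.6130)
  (0,1): δ = 141.59°  ·
  (0,2): δ = 73.79°  ·
  (0,3): δ = 16.04°  ✓
  (0,4): δ = 89.18°  ·
  (0,5): δ = 140.50°  ·
  (1,2): δ = 112.20°  ·
  (1,3): δ = 22.37°  ✓
  (1,4): δ = 50.78°  ✓
  (1,5): δ = 102.09°  ·
  (2,3): δ = 90.17°  ·
  (2,4): δ = 17.02°  ✓
  (2,5): δ = 34.29°  ✓
  (3,4): δ = 106.85°  ·
  (3,5): δ = 55.54°  ✓
  (4,5): δ = 128.69°  ·
antipodal pairs: 6

count = 6; pairs: (0,3), (1,3), (1,4), (2,4), (2,5), (3,5)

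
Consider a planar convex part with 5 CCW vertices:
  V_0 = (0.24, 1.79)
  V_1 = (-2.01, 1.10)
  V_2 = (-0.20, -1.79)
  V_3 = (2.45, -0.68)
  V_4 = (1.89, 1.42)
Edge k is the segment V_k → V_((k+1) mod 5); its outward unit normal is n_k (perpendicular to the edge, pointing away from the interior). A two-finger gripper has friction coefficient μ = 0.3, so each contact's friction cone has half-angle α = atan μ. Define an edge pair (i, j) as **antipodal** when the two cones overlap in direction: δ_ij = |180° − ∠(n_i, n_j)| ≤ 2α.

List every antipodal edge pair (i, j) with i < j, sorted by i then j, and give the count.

count = 2; pairs: (0,2), (1,3)

α = atan 0.3 = 16.70°;  2α = 33.40°
n_0 = (-0.2932, +0.9561)
n_1 = (-0.8475, -0.5308)
n_2 = (+0.3863, -0.9224)
n_3 = (+0.9662, +0.2577)
n_4 = (+0.2188, +0.9758)
  (0,1): δ = 74.99°  ·
  (0,2): δ = 5.68°  ✓
  (0,3): δ = 87.88°  ·
  (0,4): δ = 150.31°  ·
  (1,2): δ = 99.33°  ·
  (1,3): δ = 17.13°  ✓
  (1,4): δ = 45.30°  ·
  (2,3): δ = 97.80°  ·
  (2,4): δ = 35.37°  ·
  (3,4): δ = 117.57°  ·
antipodal pairs: 2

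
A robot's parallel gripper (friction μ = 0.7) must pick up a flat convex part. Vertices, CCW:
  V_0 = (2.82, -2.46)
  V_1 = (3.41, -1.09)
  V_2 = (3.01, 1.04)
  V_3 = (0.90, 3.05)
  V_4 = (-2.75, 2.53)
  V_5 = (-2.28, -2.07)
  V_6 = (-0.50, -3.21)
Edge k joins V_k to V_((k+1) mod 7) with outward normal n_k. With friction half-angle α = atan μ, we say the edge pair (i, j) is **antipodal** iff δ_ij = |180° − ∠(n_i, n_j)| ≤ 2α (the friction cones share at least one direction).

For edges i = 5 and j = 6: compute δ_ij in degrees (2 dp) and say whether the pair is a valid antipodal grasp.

α = atan 0.7 = 34.99°;  2α = 69.98°
edge 5: e_5 = (+1.78, -1.14);  n_5 = (-0.5393, -0.8421)
edge 6: e_6 = (+3.32, +0.75);  n_6 = (+0.2204, -0.9754)
∠(n_5, n_6) = 45.37°
δ = |180° − 45.37°| = 134.63°
134.63° > 2α = 69.98°  →  invalid

δ = 134.63°, invalid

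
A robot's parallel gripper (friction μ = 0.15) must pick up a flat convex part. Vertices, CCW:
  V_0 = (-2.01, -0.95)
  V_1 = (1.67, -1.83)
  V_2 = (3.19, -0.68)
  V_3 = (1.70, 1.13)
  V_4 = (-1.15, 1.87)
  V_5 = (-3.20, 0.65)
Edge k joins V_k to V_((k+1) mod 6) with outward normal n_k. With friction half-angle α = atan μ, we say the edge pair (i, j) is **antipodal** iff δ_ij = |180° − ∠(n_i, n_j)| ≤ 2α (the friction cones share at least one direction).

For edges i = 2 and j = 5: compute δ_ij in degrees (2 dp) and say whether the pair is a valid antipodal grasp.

δ = 2.82°, valid

α = atan 0.15 = 8.53°;  2α = 17.06°
edge 2: e_2 = (-1.49, +1.81);  n_2 = (+0.7721, +0.6356)
edge 5: e_5 = (+1.19, -1.60);  n_5 = (-0.8024, -0.5968)
∠(n_2, n_5) = 177.18°
δ = |180° − 177.18°| = 2.82°
2.82° ≤ 2α = 17.06°  →  valid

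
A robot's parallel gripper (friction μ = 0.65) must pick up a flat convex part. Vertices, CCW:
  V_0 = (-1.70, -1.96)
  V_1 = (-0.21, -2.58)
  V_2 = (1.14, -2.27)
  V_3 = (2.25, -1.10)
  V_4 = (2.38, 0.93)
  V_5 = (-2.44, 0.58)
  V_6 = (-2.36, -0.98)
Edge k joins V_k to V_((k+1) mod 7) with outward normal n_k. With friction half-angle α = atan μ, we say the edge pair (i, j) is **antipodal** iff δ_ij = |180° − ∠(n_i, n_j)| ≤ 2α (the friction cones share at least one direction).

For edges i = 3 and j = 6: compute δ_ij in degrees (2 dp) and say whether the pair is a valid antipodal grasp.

δ = 37.62°, valid

α = atan 0.65 = 33.02°;  2α = 66.05°
edge 3: e_3 = (+0.13, +2.03);  n_3 = (+0.9980, -0.0639)
edge 6: e_6 = (+0.66, -0.98);  n_6 = (-0.8294, -0.5586)
∠(n_3, n_6) = 142.38°
δ = |180° − 142.38°| = 37.62°
37.62° ≤ 2α = 66.05°  →  valid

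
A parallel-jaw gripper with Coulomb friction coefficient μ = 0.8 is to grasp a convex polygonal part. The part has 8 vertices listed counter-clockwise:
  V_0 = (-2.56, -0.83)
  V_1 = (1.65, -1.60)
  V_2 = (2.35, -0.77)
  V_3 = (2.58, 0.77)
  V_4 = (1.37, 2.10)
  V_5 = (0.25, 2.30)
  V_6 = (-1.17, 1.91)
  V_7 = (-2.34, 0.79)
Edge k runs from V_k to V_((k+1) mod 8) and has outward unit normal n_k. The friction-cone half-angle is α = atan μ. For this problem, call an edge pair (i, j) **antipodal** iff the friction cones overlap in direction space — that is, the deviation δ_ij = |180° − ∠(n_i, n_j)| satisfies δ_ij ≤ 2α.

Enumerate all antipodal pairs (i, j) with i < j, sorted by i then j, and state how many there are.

α = atan 0.8 = 38.66°;  2α = 77.32°
n_0 = (-0.1799, -0.9837)
n_1 = (+0.7644, -0.6447)
n_2 = (+0.9890, -0.1477)
n_3 = (+0.7397, +0.6729)
n_4 = (+0.1758, +0.9844)
n_5 = (-0.2648, +0.9643)
n_6 = (-0.6915, +0.7224)
n_7 = (-0.9909, +0.1346)
  (0,1): δ = 119.78°  ·
  (0,2): δ = 88.13°  ·
  (0,3): δ = 37.34°  ✓
  (0,4): δ = 0.24°  ✓
  (0,5): δ = 25.72°  ✓
  (0,6): δ = 54.11°  ✓
  (0,7): δ = 92.63°  ·
  (1,2): δ = 148.35°  ·
  (1,3): δ = 97.56°  ·
  (1,4): δ = 59.98°  ✓
  (1,5): δ = 34.50°  ✓
  (1,6): δ = 6.11°  ✓
  (1,7): δ = 32.41°  ✓
  (2,3): δ = 129.21°  ·
  (2,4): δ = 91.63°  ·
  (2,5): δ = 66.15°  ✓
  (2,6): δ = 37.76°  ✓
  (2,7): δ = 0.76°  ✓
  (3,4): δ = 142.42°  ·
  (3,5): δ = 116.94°  ·
  (3,6): δ = 88.55°  ·
  (3,7): δ = 50.03°  ✓
  (4,5): δ = 154.52°  ·
  (4,6): δ = 126.13°  ·
  (4,7): δ = 87.61°  ·
  (5,6): δ = 151.61°  ·
  (5,7): δ = 113.09°  ·
  (6,7): δ = 141.48°  ·
antipodal pairs: 12

count = 12; pairs: (0,3), (0,4), (0,5), (0,6), (1,4), (1,5), (1,6), (1,7), (2,5), (2,6), (2,7), (3,7)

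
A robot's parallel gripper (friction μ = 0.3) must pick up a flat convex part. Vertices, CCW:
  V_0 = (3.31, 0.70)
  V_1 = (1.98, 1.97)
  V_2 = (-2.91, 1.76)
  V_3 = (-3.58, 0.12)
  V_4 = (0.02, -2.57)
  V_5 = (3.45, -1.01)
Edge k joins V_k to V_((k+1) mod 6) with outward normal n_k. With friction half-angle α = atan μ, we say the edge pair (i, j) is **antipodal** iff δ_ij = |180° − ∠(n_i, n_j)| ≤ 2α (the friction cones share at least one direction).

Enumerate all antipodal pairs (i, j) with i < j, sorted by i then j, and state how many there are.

α = atan 0.3 = 16.70°;  2α = 33.40°
n_0 = (+0.6906, +0.7232)
n_1 = (-0.0429, +0.9991)
n_2 = (-0.9257, +0.3782)
n_3 = (-0.5986, -0.8011)
n_4 = (+0.4140, -0.9103)
n_5 = (+0.9967, +0.0816)
  (0,1): δ = 133.86°  ·
  (0,2): δ = 68.54°  ·
  (0,3): δ = 6.91°  ✓
  (0,4): δ = 68.13°  ·
  (0,5): δ = 138.36°  ·
  (1,2): δ = 114.68°  ·
  (1,3): δ = 39.23°  ·
  (1,4): δ = 22.00°  ✓
  (1,5): δ = 92.22°  ·
  (2,3): δ = 104.55°  ·
  (2,4): δ = 43.32°  ·
  (2,5): δ = 26.90°  ✓
  (3,4): δ = 118.78°  ·
  (3,5): δ = 48.55°  ·
  (4,5): δ = 109.78°  ·
antipodal pairs: 3

count = 3; pairs: (0,3), (1,4), (2,5)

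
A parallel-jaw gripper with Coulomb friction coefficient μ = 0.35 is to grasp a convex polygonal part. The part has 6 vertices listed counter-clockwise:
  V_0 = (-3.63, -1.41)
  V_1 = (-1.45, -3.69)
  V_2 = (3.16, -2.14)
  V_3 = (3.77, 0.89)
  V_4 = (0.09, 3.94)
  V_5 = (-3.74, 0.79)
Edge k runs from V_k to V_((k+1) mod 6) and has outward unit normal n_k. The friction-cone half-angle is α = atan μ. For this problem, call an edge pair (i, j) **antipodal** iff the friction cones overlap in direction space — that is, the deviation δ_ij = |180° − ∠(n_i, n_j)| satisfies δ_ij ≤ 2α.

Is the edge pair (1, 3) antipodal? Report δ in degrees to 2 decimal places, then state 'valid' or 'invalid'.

δ = 58.24°, invalid

α = atan 0.35 = 19.29°;  2α = 38.58°
edge 1: e_1 = (+4.61, +1.55);  n_1 = (+0.3187, -0.9479)
edge 3: e_3 = (-3.68, +3.05);  n_3 = (+0.6381, +0.7699)
∠(n_1, n_3) = 121.76°
δ = |180° − 121.76°| = 58.24°
58.24° > 2α = 38.58°  →  invalid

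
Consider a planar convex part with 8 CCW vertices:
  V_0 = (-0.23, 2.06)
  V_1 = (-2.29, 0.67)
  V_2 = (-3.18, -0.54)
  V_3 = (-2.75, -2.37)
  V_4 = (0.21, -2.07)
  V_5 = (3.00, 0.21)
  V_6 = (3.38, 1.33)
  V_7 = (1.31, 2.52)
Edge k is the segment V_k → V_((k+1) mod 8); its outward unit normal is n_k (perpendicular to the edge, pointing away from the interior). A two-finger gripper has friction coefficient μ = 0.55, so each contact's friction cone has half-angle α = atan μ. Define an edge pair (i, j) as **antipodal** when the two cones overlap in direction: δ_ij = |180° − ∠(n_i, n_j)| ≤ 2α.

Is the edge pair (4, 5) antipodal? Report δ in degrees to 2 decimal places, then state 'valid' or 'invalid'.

α = atan 0.55 = 28.81°;  2α = 57.62°
edge 4: e_4 = (+2.79, +2.28);  n_4 = (+0.6328, -0.7743)
edge 5: e_5 = (+0.38, +1.12);  n_5 = (+0.9470, -0.3213)
∠(n_4, n_5) = 32.00°
δ = |180° − 32.00°| = 148.00°
148.00° > 2α = 57.62°  →  invalid

δ = 148.00°, invalid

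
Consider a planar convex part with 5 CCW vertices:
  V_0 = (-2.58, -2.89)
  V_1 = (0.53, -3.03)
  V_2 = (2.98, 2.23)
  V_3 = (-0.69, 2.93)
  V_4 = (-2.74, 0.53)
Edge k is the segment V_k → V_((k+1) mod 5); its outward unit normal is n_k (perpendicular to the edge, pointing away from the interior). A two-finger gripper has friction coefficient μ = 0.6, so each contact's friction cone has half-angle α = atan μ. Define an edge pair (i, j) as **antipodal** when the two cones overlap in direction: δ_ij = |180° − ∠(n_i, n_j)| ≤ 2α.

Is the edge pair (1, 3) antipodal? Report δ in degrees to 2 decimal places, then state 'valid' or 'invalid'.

α = atan 0.6 = 30.96°;  2α = 61.93°
edge 1: e_1 = (+2.45, +5.26);  n_1 = (+0.9065, -0.4222)
edge 3: e_3 = (-2.05, -2.40);  n_3 = (-0.7604, +0.6495)
∠(n_1, n_3) = 164.47°
δ = |180° − 164.47°| = 15.53°
15.53° ≤ 2α = 61.93°  →  valid

δ = 15.53°, valid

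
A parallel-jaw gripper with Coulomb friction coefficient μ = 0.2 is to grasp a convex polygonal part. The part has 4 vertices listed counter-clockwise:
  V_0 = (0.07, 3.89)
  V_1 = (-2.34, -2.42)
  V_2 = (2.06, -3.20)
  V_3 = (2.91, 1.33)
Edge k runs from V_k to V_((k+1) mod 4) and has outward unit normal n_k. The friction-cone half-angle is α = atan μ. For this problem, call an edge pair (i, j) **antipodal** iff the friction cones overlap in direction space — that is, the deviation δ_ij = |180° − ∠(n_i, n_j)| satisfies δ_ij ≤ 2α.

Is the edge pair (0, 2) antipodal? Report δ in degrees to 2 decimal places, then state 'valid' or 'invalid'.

α = atan 0.2 = 11.31°;  2α = 22.62°
edge 0: e_0 = (-2.41, -6.31);  n_0 = (-0.9342, +0.3568)
edge 2: e_2 = (+0.85, +4.53);  n_2 = (+0.9828, -0.1844)
∠(n_0, n_2) = 169.72°
δ = |180° − 169.72°| = 10.28°
10.28° ≤ 2α = 22.62°  →  valid

δ = 10.28°, valid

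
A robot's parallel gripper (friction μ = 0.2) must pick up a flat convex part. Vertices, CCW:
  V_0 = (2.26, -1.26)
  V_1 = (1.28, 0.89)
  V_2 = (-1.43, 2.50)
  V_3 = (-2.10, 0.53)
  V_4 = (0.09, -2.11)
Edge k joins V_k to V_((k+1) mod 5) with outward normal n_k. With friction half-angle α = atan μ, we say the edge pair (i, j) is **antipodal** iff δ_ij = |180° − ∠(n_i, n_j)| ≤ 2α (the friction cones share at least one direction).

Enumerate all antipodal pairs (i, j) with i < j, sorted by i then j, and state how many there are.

count = 2; pairs: (0,3), (1,3)

α = atan 0.2 = 11.31°;  2α = 22.62°
n_0 = (+0.9099, +0.4148)
n_1 = (+0.5108, +0.8597)
n_2 = (-0.9467, +0.3220)
n_3 = (-0.7697, -0.6385)
n_4 = (+0.3647, -0.9311)
  (0,1): δ = 145.22°  ·
  (0,2): δ = 43.29°  ·
  (0,3): δ = 15.17°  ✓
  (0,4): δ = 86.89°  ·
  (1,2): δ = 78.07°  ·
  (1,3): δ = 19.61°  ✓
  (1,4): δ = 52.10°  ·
  (2,3): δ = 121.54°  ·
  (2,4): δ = 49.83°  ·
  (3,4): δ = 108.29°  ·
antipodal pairs: 2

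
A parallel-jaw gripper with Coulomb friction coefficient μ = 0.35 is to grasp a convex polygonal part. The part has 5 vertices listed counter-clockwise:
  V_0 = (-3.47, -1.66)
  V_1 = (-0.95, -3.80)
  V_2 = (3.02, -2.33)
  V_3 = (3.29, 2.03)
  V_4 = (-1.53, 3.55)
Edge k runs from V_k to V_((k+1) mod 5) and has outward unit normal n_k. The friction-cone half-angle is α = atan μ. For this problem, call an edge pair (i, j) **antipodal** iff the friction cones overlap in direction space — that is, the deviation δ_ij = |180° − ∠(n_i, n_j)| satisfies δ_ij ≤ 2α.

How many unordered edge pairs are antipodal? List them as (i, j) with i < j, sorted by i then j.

count = 3; pairs: (0,3), (1,3), (2,4)

α = atan 0.35 = 19.29°;  2α = 38.58°
n_0 = (-0.6473, -0.7622)
n_1 = (+0.3472, -0.9378)
n_2 = (+0.9981, -0.0618)
n_3 = (+0.3008, +0.9537)
n_4 = (-0.9371, +0.3490)
  (0,1): δ = 119.34°  ·
  (0,2): δ = 53.21°  ·
  (0,3): δ = 22.84°  ✓
  (0,4): δ = 109.91°  ·
  (1,2): δ = 113.86°  ·
  (1,3): δ = 37.82°  ✓
  (1,4): δ = 49.26°  ·
  (2,3): δ = 103.96°  ·
  (2,4): δ = 16.88°  ✓
  (3,4): δ = 92.92°  ·
antipodal pairs: 3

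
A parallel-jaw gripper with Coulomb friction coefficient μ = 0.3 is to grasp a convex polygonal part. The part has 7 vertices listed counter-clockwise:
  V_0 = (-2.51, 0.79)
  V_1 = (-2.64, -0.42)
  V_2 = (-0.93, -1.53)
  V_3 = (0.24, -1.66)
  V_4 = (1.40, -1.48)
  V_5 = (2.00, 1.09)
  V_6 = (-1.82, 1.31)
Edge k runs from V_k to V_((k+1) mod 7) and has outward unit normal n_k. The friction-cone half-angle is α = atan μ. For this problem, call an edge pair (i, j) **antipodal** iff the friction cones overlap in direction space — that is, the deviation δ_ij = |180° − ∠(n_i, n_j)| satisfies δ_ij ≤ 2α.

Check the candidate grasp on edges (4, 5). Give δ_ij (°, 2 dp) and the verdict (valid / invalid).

α = atan 0.3 = 16.70°;  2α = 33.40°
edge 4: e_4 = (+0.60, +2.57);  n_4 = (+0.9738, -0.2273)
edge 5: e_5 = (-3.82, +0.22);  n_5 = (+0.0575, +0.9983)
∠(n_4, n_5) = 99.84°
δ = |180° − 99.84°| = 80.16°
80.16° > 2α = 33.40°  →  invalid

δ = 80.16°, invalid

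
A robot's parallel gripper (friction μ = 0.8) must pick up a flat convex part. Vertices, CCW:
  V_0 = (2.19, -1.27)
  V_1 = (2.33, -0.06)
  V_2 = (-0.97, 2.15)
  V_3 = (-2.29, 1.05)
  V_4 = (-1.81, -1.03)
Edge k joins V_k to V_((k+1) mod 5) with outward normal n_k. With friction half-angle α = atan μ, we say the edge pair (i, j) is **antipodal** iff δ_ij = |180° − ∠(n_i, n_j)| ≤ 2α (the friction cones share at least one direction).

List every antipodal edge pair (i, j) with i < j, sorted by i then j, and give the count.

count = 5; pairs: (0,2), (0,3), (1,3), (1,4), (2,4)

α = atan 0.8 = 38.66°;  2α = 77.32°
n_0 = (+0.9934, -0.1149)
n_1 = (+0.5564, +0.8309)
n_2 = (-0.6402, +0.7682)
n_3 = (-0.9744, -0.2249)
n_4 = (-0.0599, -0.9982)
  (0,1): δ = 117.21°  ·
  (0,2): δ = 43.59°  ✓
  (0,3): δ = 19.59°  ✓
  (0,4): δ = 93.17°  ·
  (1,2): δ = 106.38°  ·
  (1,3): δ = 43.20°  ✓
  (1,4): δ = 30.38°  ✓
  (2,3): δ = 116.81°  ·
  (2,4): δ = 43.24°  ✓
  (3,4): δ = 106.43°  ·
antipodal pairs: 5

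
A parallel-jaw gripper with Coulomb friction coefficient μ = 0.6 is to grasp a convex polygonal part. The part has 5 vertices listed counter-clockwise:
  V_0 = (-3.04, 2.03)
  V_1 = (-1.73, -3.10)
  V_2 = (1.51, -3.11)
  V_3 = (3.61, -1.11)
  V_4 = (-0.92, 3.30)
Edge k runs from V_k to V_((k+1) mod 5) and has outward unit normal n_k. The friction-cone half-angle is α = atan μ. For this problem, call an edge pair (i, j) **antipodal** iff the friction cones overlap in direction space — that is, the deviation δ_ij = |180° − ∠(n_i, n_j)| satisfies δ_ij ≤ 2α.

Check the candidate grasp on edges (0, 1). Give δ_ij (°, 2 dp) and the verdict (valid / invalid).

δ = 104.50°, invalid

α = atan 0.6 = 30.96°;  2α = 61.93°
edge 0: e_0 = (+1.31, -5.13);  n_0 = (-0.9689, -0.2474)
edge 1: e_1 = (+3.24, -0.01);  n_1 = (-0.0031, -1.0000)
∠(n_0, n_1) = 75.50°
δ = |180° − 75.50°| = 104.50°
104.50° > 2α = 61.93°  →  invalid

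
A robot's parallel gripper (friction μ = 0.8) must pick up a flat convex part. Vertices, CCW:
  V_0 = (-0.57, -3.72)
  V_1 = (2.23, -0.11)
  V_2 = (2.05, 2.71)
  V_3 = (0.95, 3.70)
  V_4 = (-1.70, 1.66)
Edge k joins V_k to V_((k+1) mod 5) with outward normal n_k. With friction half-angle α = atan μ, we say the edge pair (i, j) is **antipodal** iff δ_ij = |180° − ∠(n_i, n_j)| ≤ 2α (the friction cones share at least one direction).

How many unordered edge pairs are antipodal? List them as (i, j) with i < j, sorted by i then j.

count = 5; pairs: (0,3), (0,4), (1,3), (1,4), (2,4)

α = atan 0.8 = 38.66°;  2α = 77.32°
n_0 = (+0.7902, -0.6129)
n_1 = (+0.9980, +0.0637)
n_2 = (+0.6690, +0.7433)
n_3 = (-0.6100, +0.7924)
n_4 = (-0.9786, -0.2056)
  (0,1): δ = 138.55°  ·
  (0,2): δ = 94.19°  ·
  (0,3): δ = 14.61°  ✓
  (0,4): δ = 49.66°  ✓
  (1,2): δ = 135.64°  ·
  (1,3): δ = 56.06°  ✓
  (1,4): δ = 8.21°  ✓
  (2,3): δ = 100.42°  ·
  (2,4): δ = 36.15°  ✓
  (3,4): δ = 115.73°  ·
antipodal pairs: 5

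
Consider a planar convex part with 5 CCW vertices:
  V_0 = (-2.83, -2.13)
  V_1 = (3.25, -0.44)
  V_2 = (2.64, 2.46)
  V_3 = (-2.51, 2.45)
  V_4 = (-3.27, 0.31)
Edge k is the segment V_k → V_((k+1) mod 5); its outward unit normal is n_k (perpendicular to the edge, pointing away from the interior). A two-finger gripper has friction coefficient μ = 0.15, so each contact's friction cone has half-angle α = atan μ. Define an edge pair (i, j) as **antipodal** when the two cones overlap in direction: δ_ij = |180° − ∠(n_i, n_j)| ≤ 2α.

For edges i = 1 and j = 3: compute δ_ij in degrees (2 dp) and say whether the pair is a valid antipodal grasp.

α = atan 0.15 = 8.53°;  2α = 17.06°
edge 1: e_1 = (-0.61, +2.90);  n_1 = (+0.9786, +0.2058)
edge 3: e_3 = (-0.76, -2.14);  n_3 = (-0.9423, +0.3347)
∠(n_1, n_3) = 148.57°
δ = |180° − 148.57°| = 31.43°
31.43° > 2α = 17.06°  →  invalid

δ = 31.43°, invalid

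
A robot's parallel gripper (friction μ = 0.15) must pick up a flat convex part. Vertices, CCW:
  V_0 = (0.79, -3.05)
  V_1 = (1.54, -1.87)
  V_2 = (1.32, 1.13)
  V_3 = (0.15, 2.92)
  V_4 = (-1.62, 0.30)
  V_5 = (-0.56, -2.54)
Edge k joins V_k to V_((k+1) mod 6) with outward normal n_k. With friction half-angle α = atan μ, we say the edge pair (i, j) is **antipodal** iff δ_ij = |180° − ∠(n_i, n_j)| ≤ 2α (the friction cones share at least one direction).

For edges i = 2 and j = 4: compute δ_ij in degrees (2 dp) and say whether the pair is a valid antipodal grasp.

δ = 12.70°, valid

α = atan 0.15 = 8.53°;  2α = 17.06°
edge 2: e_2 = (-1.17, +1.79);  n_2 = (+0.8371, +0.5471)
edge 4: e_4 = (+1.06, -2.84);  n_4 = (-0.9369, -0.3497)
∠(n_2, n_4) = 167.30°
δ = |180° − 167.30°| = 12.70°
12.70° ≤ 2α = 17.06°  →  valid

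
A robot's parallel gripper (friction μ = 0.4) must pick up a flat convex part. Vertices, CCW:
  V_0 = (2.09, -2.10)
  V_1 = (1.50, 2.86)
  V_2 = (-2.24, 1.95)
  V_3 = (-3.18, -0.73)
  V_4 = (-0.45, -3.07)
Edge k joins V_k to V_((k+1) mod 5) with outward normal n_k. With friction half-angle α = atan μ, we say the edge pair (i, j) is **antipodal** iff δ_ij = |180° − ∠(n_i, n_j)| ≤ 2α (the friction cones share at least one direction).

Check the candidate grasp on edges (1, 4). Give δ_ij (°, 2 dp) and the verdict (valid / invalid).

δ = 7.23°, valid

α = atan 0.4 = 21.80°;  2α = 43.60°
edge 1: e_1 = (-3.74, -0.91);  n_1 = (-0.2364, +0.9717)
edge 4: e_4 = (+2.54, +0.97);  n_4 = (+0.3568, -0.9342)
∠(n_1, n_4) = 172.77°
δ = |180° − 172.77°| = 7.23°
7.23° ≤ 2α = 43.60°  →  valid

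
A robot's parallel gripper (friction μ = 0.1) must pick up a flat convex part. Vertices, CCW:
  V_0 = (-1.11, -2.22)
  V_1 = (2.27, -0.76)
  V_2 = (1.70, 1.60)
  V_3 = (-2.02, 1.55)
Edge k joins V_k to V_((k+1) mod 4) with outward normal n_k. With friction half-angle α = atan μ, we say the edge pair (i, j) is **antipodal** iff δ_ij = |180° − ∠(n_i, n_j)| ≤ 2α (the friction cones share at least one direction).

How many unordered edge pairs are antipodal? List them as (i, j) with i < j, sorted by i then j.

count = 1; pairs: (1,3)

α = atan 0.1 = 5.71°;  2α = 11.42°
n_0 = (+0.3965, -0.9180)
n_1 = (+0.9720, +0.2348)
n_2 = (-0.0134, +0.9999)
n_3 = (-0.9721, -0.2346)
  (0,1): δ = 99.78°  ·
  (0,2): δ = 22.59°  ·
  (0,3): δ = 80.21°  ·
  (1,2): δ = 102.81°  ·
  (1,3): δ = 0.01°  ✓
  (2,3): δ = 77.20°  ·
antipodal pairs: 1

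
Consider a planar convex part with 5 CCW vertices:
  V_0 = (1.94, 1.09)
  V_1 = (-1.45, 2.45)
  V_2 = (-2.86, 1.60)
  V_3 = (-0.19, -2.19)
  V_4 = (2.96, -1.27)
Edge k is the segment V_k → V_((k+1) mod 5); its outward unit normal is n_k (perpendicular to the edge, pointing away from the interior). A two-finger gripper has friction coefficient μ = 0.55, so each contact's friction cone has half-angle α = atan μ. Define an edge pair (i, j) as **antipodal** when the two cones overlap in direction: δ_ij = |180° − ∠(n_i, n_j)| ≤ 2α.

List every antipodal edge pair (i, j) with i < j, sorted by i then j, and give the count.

α = atan 0.55 = 28.81°;  2α = 57.62°
n_0 = (+0.3723, +0.9281)
n_1 = (-0.5163, +0.8564)
n_2 = (-0.8175, -0.5759)
n_3 = (+0.2804, -0.9599)
n_4 = (+0.9179, +0.3967)
  (0,1): δ = 127.06°  ·
  (0,2): δ = 32.98°  ✓
  (0,3): δ = 38.14°  ✓
  (0,4): δ = 135.23°  ·
  (1,2): δ = 85.92°  ·
  (1,3): δ = 14.80°  ✓
  (1,4): δ = 82.29°  ·
  (2,3): δ = 108.88°  ·
  (2,4): δ = 11.79°  ✓
  (3,4): δ = 82.91°  ·
antipodal pairs: 4

count = 4; pairs: (0,2), (0,3), (1,3), (2,4)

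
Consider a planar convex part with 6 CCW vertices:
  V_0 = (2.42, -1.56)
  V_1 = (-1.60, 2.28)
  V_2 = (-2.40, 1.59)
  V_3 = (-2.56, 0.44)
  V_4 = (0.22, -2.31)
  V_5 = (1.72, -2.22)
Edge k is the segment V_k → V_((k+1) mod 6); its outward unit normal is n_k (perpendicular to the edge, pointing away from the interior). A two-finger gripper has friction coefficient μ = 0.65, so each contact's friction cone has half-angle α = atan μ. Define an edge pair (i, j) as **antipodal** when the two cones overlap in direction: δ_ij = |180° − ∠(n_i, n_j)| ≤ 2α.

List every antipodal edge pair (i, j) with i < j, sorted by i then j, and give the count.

count = 6; pairs: (0,2), (0,3), (0,4), (1,4), (1,5), (2,5)

α = atan 0.65 = 33.02°;  2α = 66.05°
n_0 = (+0.6907, +0.7231)
n_1 = (-0.6531, +0.7572)
n_2 = (-0.9905, +0.1378)
n_3 = (-0.7033, -0.7109)
n_4 = (+0.0599, -0.9982)
n_5 = (+0.6860, -0.7276)
  (0,1): δ = 95.53°  ·
  (0,2): δ = 54.23°  ✓
  (0,3): δ = 1.00°  ✓
  (0,4): δ = 47.12°  ✓
  (0,5): δ = 87.00°  ·
  (1,2): δ = 138.70°  ·
  (1,3): δ = 85.47°  ·
  (1,4): δ = 37.34°  ✓
  (1,5): δ = 2.54°  ✓
  (2,3): δ = 126.77°  ·
  (2,4): δ = 78.65°  ·
  (2,5): δ = 38.76°  ✓
  (3,4): δ = 131.88°  ·
  (3,5): δ = 92.00°  ·
  (4,5): δ = 140.12°  ·
antipodal pairs: 6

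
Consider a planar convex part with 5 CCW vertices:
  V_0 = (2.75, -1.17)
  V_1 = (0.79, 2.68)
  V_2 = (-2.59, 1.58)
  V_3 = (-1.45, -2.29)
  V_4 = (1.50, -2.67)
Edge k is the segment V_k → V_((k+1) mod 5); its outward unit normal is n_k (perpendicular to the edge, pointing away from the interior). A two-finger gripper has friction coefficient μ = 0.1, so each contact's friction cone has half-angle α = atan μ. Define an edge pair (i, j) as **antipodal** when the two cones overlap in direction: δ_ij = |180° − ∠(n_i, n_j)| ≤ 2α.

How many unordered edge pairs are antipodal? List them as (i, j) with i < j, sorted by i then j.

count = 1; pairs: (0,2)

α = atan 0.1 = 5.71°;  2α = 11.42°
n_0 = (+0.8912, +0.4537)
n_1 = (-0.3095, +0.9509)
n_2 = (-0.9592, -0.2826)
n_3 = (-0.1278, -0.9918)
n_4 = (+0.7682, -0.6402)
  (0,1): δ = 98.95°  ·
  (0,2): δ = 10.57°  ✓
  (0,3): δ = 55.68°  ·
  (0,4): δ = 113.21°  ·
  (1,2): δ = 91.61°  ·
  (1,3): δ = 25.37°  ·
  (1,4): δ = 32.17°  ·
  (2,3): δ = 113.75°  ·
  (2,4): δ = 56.22°  ·
  (3,4): δ = 122.47°  ·
antipodal pairs: 1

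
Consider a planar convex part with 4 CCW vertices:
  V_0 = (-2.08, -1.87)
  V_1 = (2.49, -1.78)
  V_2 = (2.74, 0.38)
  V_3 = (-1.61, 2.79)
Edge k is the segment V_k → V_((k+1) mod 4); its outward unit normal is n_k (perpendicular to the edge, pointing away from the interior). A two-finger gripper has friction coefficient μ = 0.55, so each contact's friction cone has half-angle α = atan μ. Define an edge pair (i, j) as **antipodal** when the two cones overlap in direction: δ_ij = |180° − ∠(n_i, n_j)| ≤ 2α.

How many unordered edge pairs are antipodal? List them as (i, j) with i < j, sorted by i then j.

count = 2; pairs: (0,2), (1,3)

α = atan 0.55 = 28.81°;  2α = 57.62°
n_0 = (+0.0197, -0.9998)
n_1 = (+0.9934, -0.1150)
n_2 = (+0.4846, +0.8747)
n_3 = (-0.9950, +0.1003)
  (0,1): δ = 97.73°  ·
  (0,2): δ = 30.12°  ✓
  (0,3): δ = 83.11°  ·
  (1,2): δ = 112.39°  ·
  (1,3): δ = 0.84°  ✓
  (2,3): δ = 66.77°  ·
antipodal pairs: 2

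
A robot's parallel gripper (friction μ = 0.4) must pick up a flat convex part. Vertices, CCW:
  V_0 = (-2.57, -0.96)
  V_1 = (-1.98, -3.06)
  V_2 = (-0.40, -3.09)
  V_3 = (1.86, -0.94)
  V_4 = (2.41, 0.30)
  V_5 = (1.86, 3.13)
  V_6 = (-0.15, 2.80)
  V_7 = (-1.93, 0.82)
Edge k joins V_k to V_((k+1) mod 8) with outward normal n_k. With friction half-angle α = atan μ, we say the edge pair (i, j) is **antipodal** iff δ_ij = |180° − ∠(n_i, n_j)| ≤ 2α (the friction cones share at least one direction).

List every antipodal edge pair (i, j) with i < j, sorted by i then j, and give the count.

α = atan 0.4 = 21.80°;  2α = 43.60°
n_0 = (-0.9627, -0.2705)
n_1 = (-0.0190, -0.9998)
n_2 = (+0.6893, -0.7245)
n_3 = (+0.9141, -0.4055)
n_4 = (+0.9816, +0.1908)
n_5 = (-0.1620, +0.9868)
n_6 = (-0.7437, +0.6685)
n_7 = (-0.9410, +0.3383)
  (0,1): δ = 106.78°  ·
  (0,2): δ = 62.12°  ·
  (0,3): δ = 39.61°  ✓
  (0,4): δ = 4.69°  ✓
  (0,5): δ = 83.63°  ·
  (0,6): δ = 122.35°  ·
  (0,7): δ = 144.53°  ·
  (1,2): δ = 135.34°  ·
  (1,3): δ = 112.83°  ·
  (1,4): δ = 77.91°  ·
  (1,5): δ = 10.41°  ✓
  (1,6): δ = 49.13°  ·
  (1,7): δ = 71.31°  ·
  (2,3): δ = 157.49°  ·
  (2,4): δ = 122.57°  ·
  (2,5): δ = 34.25°  ✓
  (2,6): δ = 4.47°  ✓
  (2,7): δ = 26.65°  ✓
  (3,4): δ = 145.08°  ·
  (3,5): δ = 56.76°  ·
  (3,6): δ = 18.04°  ✓
  (3,7): δ = 4.14°  ✓
  (4,5): δ = 91.67°  ·
  (4,6): δ = 52.95°  ·
  (4,7): δ = 30.77°  ✓
  (5,6): δ = 141.28°  ·
  (5,7): δ = 119.10°  ·
  (6,7): δ = 157.82°  ·
antipodal pairs: 9

count = 9; pairs: (0,3), (0,4), (1,5), (2,5), (2,6), (2,7), (3,6), (3,7), (4,7)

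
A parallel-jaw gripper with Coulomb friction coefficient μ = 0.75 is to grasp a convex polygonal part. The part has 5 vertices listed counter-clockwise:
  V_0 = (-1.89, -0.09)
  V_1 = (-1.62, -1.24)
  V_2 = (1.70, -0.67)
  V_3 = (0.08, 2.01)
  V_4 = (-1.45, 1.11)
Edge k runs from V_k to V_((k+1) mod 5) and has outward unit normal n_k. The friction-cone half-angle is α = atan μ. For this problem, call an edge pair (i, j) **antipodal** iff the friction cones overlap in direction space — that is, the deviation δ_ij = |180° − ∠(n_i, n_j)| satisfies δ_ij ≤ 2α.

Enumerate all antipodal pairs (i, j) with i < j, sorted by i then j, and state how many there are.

count = 5; pairs: (0,2), (1,2), (1,3), (1,4), (2,4)

α = atan 0.75 = 36.87°;  2α = 73.74°
n_0 = (-0.9735, -0.2286)
n_1 = (+0.1692, -0.9856)
n_2 = (+0.8558, +0.5173)
n_3 = (-0.5070, +0.8619)
n_4 = (-0.9389, +0.3443)
  (0,1): δ = 93.47°  ·
  (0,2): δ = 17.94°  ✓
  (0,3): δ = 107.25°  ·
  (0,4): δ = 146.65°  ·
  (1,2): δ = 68.59°  ✓
  (1,3): δ = 20.72°  ✓
  (1,4): δ = 60.12°  ✓
  (2,3): δ = 90.69°  ·
  (2,4): δ = 51.29°  ✓
  (3,4): δ = 140.60°  ·
antipodal pairs: 5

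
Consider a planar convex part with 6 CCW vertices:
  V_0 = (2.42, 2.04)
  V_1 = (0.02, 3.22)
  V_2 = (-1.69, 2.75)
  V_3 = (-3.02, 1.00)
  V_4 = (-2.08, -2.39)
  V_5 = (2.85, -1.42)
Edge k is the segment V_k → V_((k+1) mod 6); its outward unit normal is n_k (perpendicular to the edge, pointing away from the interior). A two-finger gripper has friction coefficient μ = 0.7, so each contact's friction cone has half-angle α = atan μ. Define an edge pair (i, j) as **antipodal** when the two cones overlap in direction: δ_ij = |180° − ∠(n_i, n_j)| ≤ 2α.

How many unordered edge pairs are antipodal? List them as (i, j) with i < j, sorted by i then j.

α = atan 0.7 = 34.99°;  2α = 69.98°
n_0 = (+0.4412, +0.8974)
n_1 = (-0.2650, +0.9642)
n_2 = (-0.7962, +0.6051)
n_3 = (-0.9636, -0.2672)
n_4 = (+0.1931, -0.9812)
n_5 = (+0.9924, +0.1233)
  (0,1): δ = 138.45°  ·
  (0,2): δ = 101.05°  ·
  (0,3): δ = 48.32°  ✓
  (0,4): δ = 37.31°  ✓
  (0,5): δ = 123.27°  ·
  (1,2): δ = 142.60°  ·
  (1,3): δ = 89.87°  ·
  (1,4): δ = 4.24°  ✓
  (1,5): δ = 81.72°  ·
  (2,3): δ = 127.27°  ·
  (2,4): δ = 41.63°  ✓
  (2,5): δ = 44.32°  ✓
  (3,4): δ = 94.37°  ·
  (3,5): δ = 8.41°  ✓
  (4,5): δ = 94.05°  ·
antipodal pairs: 6

count = 6; pairs: (0,3), (0,4), (1,4), (2,4), (2,5), (3,5)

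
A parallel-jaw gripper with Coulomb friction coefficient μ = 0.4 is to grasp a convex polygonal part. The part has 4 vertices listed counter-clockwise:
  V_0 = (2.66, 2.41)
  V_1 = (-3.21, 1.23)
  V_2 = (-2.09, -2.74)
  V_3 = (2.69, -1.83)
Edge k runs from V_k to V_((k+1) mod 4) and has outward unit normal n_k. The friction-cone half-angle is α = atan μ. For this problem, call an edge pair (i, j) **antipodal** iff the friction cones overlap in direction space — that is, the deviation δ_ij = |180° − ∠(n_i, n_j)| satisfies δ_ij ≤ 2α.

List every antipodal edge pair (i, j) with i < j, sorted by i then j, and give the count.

α = atan 0.4 = 21.80°;  2α = 43.60°
n_0 = (-0.1971, +0.9804)
n_1 = (-0.9624, -0.2715)
n_2 = (+0.1870, -0.9824)
n_3 = (+1.0000, +0.0071)
  (0,1): δ = 85.61°  ·
  (0,2): δ = 0.59°  ✓
  (0,3): δ = 79.04°  ·
  (1,2): δ = 94.98°  ·
  (1,3): δ = 15.35°  ✓
  (2,3): δ = 100.37°  ·
antipodal pairs: 2

count = 2; pairs: (0,2), (1,3)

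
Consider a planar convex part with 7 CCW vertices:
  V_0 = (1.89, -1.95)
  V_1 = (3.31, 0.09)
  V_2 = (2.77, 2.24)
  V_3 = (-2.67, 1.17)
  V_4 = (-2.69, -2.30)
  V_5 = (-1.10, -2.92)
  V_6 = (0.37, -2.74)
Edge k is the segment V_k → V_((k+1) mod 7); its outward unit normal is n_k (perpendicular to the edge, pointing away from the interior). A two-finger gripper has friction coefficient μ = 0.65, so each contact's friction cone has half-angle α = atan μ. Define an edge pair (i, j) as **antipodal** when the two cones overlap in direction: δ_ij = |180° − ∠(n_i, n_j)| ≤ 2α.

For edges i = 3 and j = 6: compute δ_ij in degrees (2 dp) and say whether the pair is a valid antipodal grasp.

δ = 62.21°, valid

α = atan 0.65 = 33.02°;  2α = 66.05°
edge 3: e_3 = (-0.02, -3.47);  n_3 = (-1.0000, +0.0058)
edge 6: e_6 = (+1.52, +0.79);  n_6 = (+0.4612, -0.8873)
∠(n_3, n_6) = 117.79°
δ = |180° − 117.79°| = 62.21°
62.21° ≤ 2α = 66.05°  →  valid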